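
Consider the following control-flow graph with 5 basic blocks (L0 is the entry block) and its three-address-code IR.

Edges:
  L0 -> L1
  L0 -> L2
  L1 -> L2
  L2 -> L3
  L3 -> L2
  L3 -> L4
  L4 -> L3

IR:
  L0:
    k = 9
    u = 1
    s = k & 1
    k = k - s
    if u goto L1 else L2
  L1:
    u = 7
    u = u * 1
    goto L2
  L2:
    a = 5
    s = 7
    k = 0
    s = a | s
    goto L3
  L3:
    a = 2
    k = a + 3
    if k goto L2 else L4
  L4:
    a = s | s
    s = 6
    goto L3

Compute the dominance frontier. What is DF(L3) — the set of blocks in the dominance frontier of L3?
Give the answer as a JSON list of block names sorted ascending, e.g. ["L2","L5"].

idom tree: L1←L0 L2←L0 L3←L2 L4←L3
Dom∩ at merges:
  L2: preds {L0,L1,L3}: {L0} ∩ {L0,L1} ∩ {L0,L2,L3} = {L0}; idom=L0
  L3: preds {L2,L4}: {L0,L2} ∩ {L0,L2,L3,L4} = {L0,L2}; idom=L2

DF derivation:
  join L2 pred L0: · stop@L0
  join L2 pred L1: L1 stop@L0
  join L2 pred L3: L3→L2 stop@L0
  join L3 pred L2: · stop@L2
  join L3 pred L4: L4→L3 stop@L2
  L0: DF=∅
  L1: DF={L2}
  L2: DF={L2}
  L3: DF={L2,L3}
  L4: DF={L3}

DF(L3) = ["L2", "L3"]

Answer: ["L2", "L3"]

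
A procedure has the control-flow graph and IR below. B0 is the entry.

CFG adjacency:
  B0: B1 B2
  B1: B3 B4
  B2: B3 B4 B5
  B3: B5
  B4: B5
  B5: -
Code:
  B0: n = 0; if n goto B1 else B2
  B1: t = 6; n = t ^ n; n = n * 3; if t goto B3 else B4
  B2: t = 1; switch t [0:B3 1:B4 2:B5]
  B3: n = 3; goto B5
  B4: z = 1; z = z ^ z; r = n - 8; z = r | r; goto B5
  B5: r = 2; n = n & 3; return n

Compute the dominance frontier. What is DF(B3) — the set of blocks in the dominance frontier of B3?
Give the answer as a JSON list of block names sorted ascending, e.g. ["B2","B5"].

Answer: ["B5"]

Derivation:
idom tree: B1←B0 B2←B0 B3←B0 B4←B0 B5←B0
Dom at joins:
  B3: preds {B1,B2}: {B0,B1} ∩ {B0,B2} = {B0}; idom=B0
  B4: preds {B1,B2}: {B0,B1} ∩ {B0,B2} = {B0}; idom=B0
  B5: preds {B2,B3,B4}: {B0,B2} ∩ {B0,B3} ∩ {B0,B4} = {B0}; idom=B0

DF derivation:
  B3←B1: walk B1 to B0
  B3←B2: walk B2 to B0
  B4←B1: walk B1 to B0
  B4←B2: walk B2 to B0
  B5←B2: walk B2 to B0
  B5←B3: walk B3 to B0
  B5←B4: walk B4 to B0
  B0 → ∅
  B1 → {B3,B4}
  B2 → {B3,B4,B5}
  B3 → {B5}
  B4 → {B5}
  B5 → ∅

DF(B3) = ["B5"]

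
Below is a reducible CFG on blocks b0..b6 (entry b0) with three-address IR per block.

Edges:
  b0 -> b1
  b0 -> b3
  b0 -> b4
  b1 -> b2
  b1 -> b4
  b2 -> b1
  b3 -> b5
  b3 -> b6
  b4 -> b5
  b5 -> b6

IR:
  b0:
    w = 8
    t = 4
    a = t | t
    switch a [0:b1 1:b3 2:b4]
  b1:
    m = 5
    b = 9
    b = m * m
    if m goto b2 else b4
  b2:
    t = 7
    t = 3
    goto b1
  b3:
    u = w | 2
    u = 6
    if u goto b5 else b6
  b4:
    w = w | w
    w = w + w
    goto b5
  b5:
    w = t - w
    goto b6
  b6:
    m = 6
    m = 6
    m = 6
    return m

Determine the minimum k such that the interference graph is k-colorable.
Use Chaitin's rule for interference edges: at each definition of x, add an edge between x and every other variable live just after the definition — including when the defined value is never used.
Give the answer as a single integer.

def/use:
  b0 def {a,t,w} use ∅
  b1 def {b,m} use ∅
  b2 def {t} use ∅
  b3 def {u} use {w}
  b4 def {w} use {w}
  b5 def {w} use {t,w}
  b6 def {m} use ∅

Backward fixpoint:
  b0: in=∅ out={t,w}
  b1: in={t,w} out={t,w}
  b2: in={w} out={t,w}
  b3: in={t,w} out={t,w}
  b4: in={t,w} out={t,w}
  b5: in={t,w} out=∅
  b6: in=∅ out=∅

Interfere edges:
  a↔{t,w}
  b↔{m,t,w}
  m↔{b,t,w}
  t↔{a,b,m,u,w}
  u↔{t,w}
  w↔{a,b,m,t,u}

Colouring:
  clique {b,m,t,w} ⇒ need ≥ 4
  assign a→r2 b→r2 m→r3 t→r0 u→r2 w→r1 — no edge inside a register ⇒ χ ≤ 4
  χ = 4

Answer: 4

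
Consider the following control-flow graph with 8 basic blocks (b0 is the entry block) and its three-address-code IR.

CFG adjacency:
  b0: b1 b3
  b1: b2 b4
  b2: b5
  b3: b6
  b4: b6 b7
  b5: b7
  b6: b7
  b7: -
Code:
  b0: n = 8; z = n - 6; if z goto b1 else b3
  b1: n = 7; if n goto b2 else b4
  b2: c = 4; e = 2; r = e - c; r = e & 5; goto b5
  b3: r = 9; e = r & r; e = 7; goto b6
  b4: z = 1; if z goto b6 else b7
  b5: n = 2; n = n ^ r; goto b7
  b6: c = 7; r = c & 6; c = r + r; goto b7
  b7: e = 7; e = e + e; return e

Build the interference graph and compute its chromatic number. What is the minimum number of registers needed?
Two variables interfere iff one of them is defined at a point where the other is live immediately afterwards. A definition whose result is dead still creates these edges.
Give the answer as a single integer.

Answer: 2

Derivation:
def/use:
  b0 def {n,z} use ∅
  b1 def {n} use ∅
  b2 def {c,e,r} use ∅
  b3 def {e,r} use ∅
  b4 def {z} use ∅
  b5 def {n} use {r}
  b6 def {c,r} use ∅
  b7 def {e} use ∅

Live sets:
  b0: in=∅ out=∅
  b1: in=∅ out=∅
  b2: in=∅ out={r}
  b3: in=∅ out=∅
  b4: in=∅ out=∅
  b5: in={r} out=∅
  b6: in=∅ out=∅
  b7: in=∅ out=∅

Interfere edges:
  c↔{e}
  e↔{c,r}
  n↔{r}
  r↔{e,n}
  z↔∅

Chromatic number:
  {c,e} pairwise interfere (2-clique) ⇒ χ ≥ 2
  2-colouring: c0={e,n,z}  c1={c,r}
  χ = 2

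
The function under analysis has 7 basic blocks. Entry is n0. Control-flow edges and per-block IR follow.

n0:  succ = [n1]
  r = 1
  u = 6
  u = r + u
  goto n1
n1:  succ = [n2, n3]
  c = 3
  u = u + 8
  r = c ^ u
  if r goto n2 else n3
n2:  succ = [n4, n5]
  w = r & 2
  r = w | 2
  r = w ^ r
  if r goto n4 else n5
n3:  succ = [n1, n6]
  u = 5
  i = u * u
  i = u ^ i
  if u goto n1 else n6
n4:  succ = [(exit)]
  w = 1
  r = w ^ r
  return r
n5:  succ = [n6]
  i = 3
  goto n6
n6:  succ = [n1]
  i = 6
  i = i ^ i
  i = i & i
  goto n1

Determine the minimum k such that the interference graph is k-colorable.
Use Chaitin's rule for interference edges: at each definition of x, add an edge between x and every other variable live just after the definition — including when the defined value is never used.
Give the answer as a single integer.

Answer: 3

Derivation:
Block summaries:
  n0 def {r,u} use ∅
  n1 def {c,r,u} use {u}
  n2 def {r,w} use {r}
  n3 def {i,u} use ∅
  n4 def {r,w} use {r}
  n5 def {i} use ∅
  n6 def {i} use ∅

Backward fixpoint:
  live n0: ∅→{u}
  live n1: {u}→{r,u}
  live n2: {r,u}→{r,u}
  live n3: ∅→{u}
  live n4: {r}→∅
  live n5: {u}→{u}
  live n6: {u}→{u}

Interfere edges:
  c: {u}
  i: {u}
  r: {u,w}
  u: {c,i,r,w}
  w: {r,u}

Colouring:
  lower bound: {r,u,w} mutually conflict ⇒ χ ≥ 3
  3-colouring: R0={u}  R1={c,i,r}  R2={w}
  χ = 3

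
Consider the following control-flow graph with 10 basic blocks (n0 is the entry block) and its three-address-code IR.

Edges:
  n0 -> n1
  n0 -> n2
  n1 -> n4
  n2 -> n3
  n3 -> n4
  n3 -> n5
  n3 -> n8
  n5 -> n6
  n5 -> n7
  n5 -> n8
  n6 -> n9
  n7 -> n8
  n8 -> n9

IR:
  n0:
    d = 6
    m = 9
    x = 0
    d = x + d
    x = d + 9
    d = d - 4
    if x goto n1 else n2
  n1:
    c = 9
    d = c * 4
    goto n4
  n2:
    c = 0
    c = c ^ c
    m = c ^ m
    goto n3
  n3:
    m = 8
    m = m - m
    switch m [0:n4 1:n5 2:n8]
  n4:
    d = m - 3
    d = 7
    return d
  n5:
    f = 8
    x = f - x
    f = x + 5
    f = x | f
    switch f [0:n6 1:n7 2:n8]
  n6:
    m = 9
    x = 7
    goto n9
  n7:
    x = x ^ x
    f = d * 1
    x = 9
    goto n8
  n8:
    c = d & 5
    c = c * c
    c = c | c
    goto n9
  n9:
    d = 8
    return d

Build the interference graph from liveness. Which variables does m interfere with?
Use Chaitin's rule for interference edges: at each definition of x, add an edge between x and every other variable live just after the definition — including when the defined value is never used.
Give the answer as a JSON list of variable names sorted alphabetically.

Answer: ["c", "d", "x"]

Derivation:
Per-block:
  n0: def={d,m,x} ue=∅
  n1: def={c,d} ue=∅
  n2: def={c,m} ue={m}
  n3: def={m} ue=∅
  n4: def={d} ue={m}
  n5: def={f,x} ue={x}
  n6: def={m,x} ue=∅
  n7: def={f,x} ue={d,x}
  n8: def={c} ue={d}
  n9: def={d} ue=∅

Live sets:
  n0 li=∅ lo={d,m,x}
  n1 li={m} lo={m}
  n2 li={d,m,x} lo={d,x}
  n3 li={d,x} lo={d,m,x}
  n4 li={m} lo=∅
  n5 li={d,x} lo={d,x}
  n6 li=∅ lo=∅
  n7 li={d,x} lo={d}
  n8 li={d} lo=∅
  n9 li=∅ lo=∅

Conflict graph:
  c: {d,m,x}
  d: {c,f,m,x}
  f: {d,x}
  m: {c,d,x}
  x: {c,d,f,m}

N(m) = ["c", "d", "x"]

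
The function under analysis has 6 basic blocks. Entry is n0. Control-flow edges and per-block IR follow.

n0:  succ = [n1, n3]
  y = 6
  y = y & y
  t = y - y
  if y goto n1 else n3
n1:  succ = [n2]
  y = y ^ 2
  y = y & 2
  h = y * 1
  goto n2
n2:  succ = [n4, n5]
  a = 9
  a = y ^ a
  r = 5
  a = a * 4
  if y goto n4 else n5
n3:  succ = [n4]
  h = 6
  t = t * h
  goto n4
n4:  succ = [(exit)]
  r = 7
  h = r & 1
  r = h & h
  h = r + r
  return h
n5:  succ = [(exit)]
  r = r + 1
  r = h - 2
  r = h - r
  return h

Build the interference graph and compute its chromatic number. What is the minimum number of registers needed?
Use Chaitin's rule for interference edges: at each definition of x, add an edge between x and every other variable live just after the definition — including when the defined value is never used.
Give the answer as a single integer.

Per-block:
  n0: {t,y} / ∅
  n1: {h,y} / {y}
  n2: {a,r} / {y}
  n3: {h,t} / {t}
  n4: {h,r} / ∅
  n5: {r} / {h,r}

Live sets:
  n0: in=∅ out={t,y}
  n1: in={y} out={h,y}
  n2: in={h,y} out={h,r}
  n3: in={t} out=∅
  n4: in=∅ out=∅
  n5: in={h,r} out=∅

Interference:
  a: {h,r,y}
  h: {a,r,t,y}
  r: {a,h,y}
  t: {h,y}
  y: {a,h,r,t}

Colouring:
  {a,h,r,y} pairwise interfere (4-clique) ⇒ χ ≥ 4
  assign a→R2 h→R0 r→R3 t→R2 y→R1 — no edge inside a register ⇒ χ ≤ 4
  χ = 4

Answer: 4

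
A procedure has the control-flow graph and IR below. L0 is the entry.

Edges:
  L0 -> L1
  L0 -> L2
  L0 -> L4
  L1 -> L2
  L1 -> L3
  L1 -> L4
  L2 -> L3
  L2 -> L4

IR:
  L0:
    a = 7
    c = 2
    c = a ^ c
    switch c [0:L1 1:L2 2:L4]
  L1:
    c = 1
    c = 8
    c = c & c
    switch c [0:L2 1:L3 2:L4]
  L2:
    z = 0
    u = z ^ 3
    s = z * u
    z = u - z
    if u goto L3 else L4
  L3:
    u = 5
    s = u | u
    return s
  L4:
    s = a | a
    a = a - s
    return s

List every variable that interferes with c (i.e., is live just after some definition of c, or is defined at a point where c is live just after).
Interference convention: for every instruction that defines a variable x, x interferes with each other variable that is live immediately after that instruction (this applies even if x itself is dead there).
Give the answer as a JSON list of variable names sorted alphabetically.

def/use:
  L0 def {a,c} use ∅
  L1 def {c} use ∅
  L2 def {s,u,z} use ∅
  L3 def {s,u} use ∅
  L4 def {a,s} use {a}

Liveness:
  L0: in=∅ out={a}
  L1: in={a} out={a}
  L2: in={a} out={a}
  L3: in=∅ out=∅
  L4: in={a} out=∅

Conflict graph:
  a↔{c,s,u,z}
  c↔{a}
  s↔{a,u,z}
  u↔{a,s,z}
  z↔{a,s,u}

N(c) = ["a"]

Answer: ["a"]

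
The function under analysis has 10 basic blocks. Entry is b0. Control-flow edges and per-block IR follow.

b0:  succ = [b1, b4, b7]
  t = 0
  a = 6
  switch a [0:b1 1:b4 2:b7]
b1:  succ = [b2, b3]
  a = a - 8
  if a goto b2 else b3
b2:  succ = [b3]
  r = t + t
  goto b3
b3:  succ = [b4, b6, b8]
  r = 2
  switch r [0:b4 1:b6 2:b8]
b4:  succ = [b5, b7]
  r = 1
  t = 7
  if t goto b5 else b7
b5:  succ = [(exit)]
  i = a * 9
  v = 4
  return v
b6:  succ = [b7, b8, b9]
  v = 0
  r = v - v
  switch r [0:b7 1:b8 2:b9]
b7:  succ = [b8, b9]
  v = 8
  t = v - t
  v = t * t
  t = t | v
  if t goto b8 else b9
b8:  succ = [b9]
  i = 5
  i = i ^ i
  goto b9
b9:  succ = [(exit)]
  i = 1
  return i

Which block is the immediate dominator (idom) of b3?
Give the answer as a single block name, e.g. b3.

Answer: b1

Analysis:
idom tree: b1←b0 b2←b1 b3←b1 b4←b0 b5←b4 b6←b3 b7←b0 b8←b0 b9←b0
Dom∩ at merges:
  b3: preds {b1,b2}: {b0,b1} ∩ {b0,b1,b2} = {b0,b1}; idom=b1
  b4: preds {b0,b3}: {b0} ∩ {b0,b1,b3} = {b0}; idom=b0
  b7: preds {b0,b4,b6}: {b0} ∩ {b0,b4} ∩ {b0,b1,b3,b6} = {b0}; idom=b0
  b8: preds {b3,b6,b7}: {b0,b1,b3} ∩ {b0,b1,b3,b6} ∩ {b0,b7} = {b0}; idom=b0
  b9: preds {b6,b7,b8}: {b0,b1,b3,b6} ∩ {b0,b7} ∩ {b0,b8} = {b0}; idom=b0

idom(b3) = b1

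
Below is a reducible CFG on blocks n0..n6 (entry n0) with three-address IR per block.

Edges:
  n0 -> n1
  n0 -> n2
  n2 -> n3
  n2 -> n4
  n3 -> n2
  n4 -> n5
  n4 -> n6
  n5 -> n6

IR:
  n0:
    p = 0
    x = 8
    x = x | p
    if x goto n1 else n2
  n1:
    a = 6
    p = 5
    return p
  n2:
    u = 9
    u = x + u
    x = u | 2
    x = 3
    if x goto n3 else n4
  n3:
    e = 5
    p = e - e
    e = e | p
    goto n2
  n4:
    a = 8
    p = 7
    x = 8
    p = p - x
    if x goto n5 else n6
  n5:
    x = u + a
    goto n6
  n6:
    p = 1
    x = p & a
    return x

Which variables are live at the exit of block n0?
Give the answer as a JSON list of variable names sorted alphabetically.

Block summaries:
  n0: {p,x} / ∅
  n1: {a,p} / ∅
  n2: {u,x} / {x}
  n3: {e,p} / ∅
  n4: {a,p,x} / ∅
  n5: {x} / {a,u}
  n6: {p,x} / {a}

Live sets:
  live n0: ∅→{x}
  live n1: ∅→∅
  live n2: {x}→{u,x}
  live n3: {x}→{x}
  live n4: {u}→{a,u}
  live n5: {a,u}→{a}
  live n6: {a}→∅

live-out(n0) = ["x"]

Answer: ["x"]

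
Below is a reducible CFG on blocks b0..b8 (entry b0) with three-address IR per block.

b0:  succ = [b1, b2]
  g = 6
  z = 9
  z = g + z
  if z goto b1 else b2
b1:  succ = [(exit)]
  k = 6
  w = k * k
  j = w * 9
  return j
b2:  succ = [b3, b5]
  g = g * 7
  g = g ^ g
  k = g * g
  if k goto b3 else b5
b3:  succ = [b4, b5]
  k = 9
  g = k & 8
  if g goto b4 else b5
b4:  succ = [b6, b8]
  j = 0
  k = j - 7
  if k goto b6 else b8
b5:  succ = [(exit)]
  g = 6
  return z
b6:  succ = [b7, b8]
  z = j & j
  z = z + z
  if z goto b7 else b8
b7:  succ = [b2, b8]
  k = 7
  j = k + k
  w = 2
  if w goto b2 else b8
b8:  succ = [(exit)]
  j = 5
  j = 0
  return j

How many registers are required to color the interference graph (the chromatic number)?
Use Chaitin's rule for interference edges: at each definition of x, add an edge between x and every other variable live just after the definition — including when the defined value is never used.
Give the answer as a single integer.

Per-block:
  b0: def={g,z} ue=∅
  b1: def={j,k,w} ue=∅
  b2: def={g,k} ue={g}
  b3: def={g,k} ue=∅
  b4: def={j,k} ue=∅
  b5: def={g} ue={z}
  b6: def={z} ue={j}
  b7: def={j,k,w} ue=∅
  b8: def={j} ue=∅

Backward fixpoint:
  b0: in=∅ out={g,z}
  b1: in=∅ out=∅
  b2: in={g,z} out={z}
  b3: in={z} out={g,z}
  b4: in={g} out={g,j}
  b5: in={z} out=∅
  b6: in={g,j} out={g,z}
  b7: in={g,z} out={g,z}
  b8: in=∅ out=∅

Conflict graph:
  g — {j,k,w,z}
  j — {g,k,z}
  k — {g,j,z}
  w — {g,z}
  z — {g,j,k,w}

Chromatic number:
  clique {g,j,k,z} ⇒ need ≥ 4
  assign g→c0 j→c2 k→c3 w→c2 z→c1 — no edge inside a register ⇒ χ ≤ 4
  χ = 4

Answer: 4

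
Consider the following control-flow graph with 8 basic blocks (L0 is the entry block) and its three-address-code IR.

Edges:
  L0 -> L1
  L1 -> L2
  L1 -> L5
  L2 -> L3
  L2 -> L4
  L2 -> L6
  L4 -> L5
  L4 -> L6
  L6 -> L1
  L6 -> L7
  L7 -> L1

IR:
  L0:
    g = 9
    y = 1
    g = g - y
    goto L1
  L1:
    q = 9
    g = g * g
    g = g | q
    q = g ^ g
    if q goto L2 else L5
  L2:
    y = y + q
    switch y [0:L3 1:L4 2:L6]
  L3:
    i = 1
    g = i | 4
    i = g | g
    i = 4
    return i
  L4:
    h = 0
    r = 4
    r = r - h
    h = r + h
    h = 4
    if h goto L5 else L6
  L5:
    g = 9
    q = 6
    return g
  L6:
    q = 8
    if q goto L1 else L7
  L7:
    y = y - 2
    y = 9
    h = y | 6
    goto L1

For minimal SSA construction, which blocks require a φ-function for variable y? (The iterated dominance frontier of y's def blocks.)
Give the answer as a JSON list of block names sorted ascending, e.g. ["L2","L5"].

Answer: ["L1", "L5"]

Working:
idom tree: L1←L0 L2←L1 L3←L2 L4←L2 L5←L1 L6←L2 L7←L6
Dom at joins:
  L1: preds {L0,L6,L7}: {L0} ∩ {L0,L1,L2,L6} ∩ {L0,L1,L2,L6,L7} = {L0}; idom=L0
  L5: preds {L1,L4}: {L0,L1} ∩ {L0,L1,L2,L4} = {L0,L1}; idom=L1
  L6: preds {L2,L4}: {L0,L1,L2} ∩ {L0,L1,L2,L4} = {L0,L1,L2}; idom=L2

DF derivation:
  join L1 pred L0: · stop@L0
  join L1 pred L6: L6→L2→L1 stop@L0
  join L1 pred L7: L7→L6→L2→L1 stop@L0
  join L5 pred L1: · stop@L1
  join L5 pred L4: L4→L2 stop@L1
  join L6 pred L2: · stop@L2
  join L6 pred L4: L4 stop@L2
  L0 → ∅
  L1 → {L1}
  L2 → {L1,L5}
  L3 → ∅
  L4 → {L5,L6}
  L5 → ∅
  L6 → {L1}
  L7 → {L1}

φ for y: defs {L0,L2,L7}
  DF⁺ = {L1,L5}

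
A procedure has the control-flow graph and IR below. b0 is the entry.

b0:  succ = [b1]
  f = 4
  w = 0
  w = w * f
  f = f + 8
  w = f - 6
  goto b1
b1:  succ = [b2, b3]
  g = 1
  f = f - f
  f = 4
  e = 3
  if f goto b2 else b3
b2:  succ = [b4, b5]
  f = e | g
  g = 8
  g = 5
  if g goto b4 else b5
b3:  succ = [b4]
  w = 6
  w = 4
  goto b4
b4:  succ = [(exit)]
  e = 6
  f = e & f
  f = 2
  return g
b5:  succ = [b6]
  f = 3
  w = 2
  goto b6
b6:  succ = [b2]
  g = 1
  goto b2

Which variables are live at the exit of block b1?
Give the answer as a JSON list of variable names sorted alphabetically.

def/use:
  b0: {f,w} / ∅
  b1: {e,f,g} / {f}
  b2: {f,g} / {e,g}
  b3: {w} / ∅
  b4: {e,f} / {f,g}
  b5: {f,w} / ∅
  b6: {g} / ∅

Backward fixpoint:
  b0 li=∅ lo={f}
  b1 li={f} lo={e,f,g}
  b2 li={e,g} lo={e,f,g}
  b3 li={f,g} lo={f,g}
  b4 li={f,g} lo=∅
  b5 li={e} lo={e}
  b6 li={e} lo={e,g}

live-out(b1) = ["e", "f", "g"]

Answer: ["e", "f", "g"]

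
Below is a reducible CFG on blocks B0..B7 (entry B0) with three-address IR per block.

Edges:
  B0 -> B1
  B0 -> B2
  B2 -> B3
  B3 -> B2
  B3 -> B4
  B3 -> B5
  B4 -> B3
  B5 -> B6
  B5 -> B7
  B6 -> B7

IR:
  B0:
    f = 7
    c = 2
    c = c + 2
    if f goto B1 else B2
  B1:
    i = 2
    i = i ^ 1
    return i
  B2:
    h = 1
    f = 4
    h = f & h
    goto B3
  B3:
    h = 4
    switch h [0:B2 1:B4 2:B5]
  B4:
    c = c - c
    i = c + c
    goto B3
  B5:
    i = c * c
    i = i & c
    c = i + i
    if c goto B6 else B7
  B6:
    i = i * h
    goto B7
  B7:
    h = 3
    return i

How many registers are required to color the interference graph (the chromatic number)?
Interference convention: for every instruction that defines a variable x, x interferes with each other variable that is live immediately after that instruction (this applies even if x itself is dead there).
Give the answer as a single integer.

def/use:
  B0 def {c,f} use ∅
  B1 def {i} use ∅
  B2 def {f,h} use ∅
  B3 def {h} use ∅
  B4 def {c,i} use {c}
  B5 def {c,i} use {c}
  B6 def {i} use {h,i}
  B7 def {h} use {i}

Backward fixpoint:
  B0: in=∅ out={c}
  B1: in=∅ out=∅
  B2: in={c} out={c}
  B3: in={c} out={c,h}
  B4: in={c} out={c}
  B5: in={c,h} out={h,i}
  B6: in={h,i} out={i}
  B7: in={i} out=∅

Interfere edges:
  c↔{f,h,i}
  f↔{c,h}
  h↔{c,f,i}
  i↔{c,h}

Chromatic number:
  clique {c,f,h} ⇒ need ≥ 3
  assign c→R0 f→R2 h→R1 i→R2 — no edge inside a register ⇒ χ ≤ 3
  χ = 3

Answer: 3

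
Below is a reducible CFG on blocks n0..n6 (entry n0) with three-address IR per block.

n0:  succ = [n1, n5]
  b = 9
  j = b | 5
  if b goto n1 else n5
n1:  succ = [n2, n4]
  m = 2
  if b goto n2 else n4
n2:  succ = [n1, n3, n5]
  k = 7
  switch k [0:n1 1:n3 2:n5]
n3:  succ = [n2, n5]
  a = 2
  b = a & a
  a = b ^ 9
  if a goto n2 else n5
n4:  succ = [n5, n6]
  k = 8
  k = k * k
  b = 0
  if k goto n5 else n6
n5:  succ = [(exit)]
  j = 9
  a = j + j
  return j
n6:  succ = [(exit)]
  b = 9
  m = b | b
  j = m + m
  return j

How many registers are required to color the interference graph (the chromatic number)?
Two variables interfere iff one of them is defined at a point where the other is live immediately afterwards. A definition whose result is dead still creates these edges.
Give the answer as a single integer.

Block summaries:
  n0: {b,j} / ∅
  n1: {m} / {b}
  n2: {k} / ∅
  n3: {a,b} / ∅
  n4: {b,k} / ∅
  n5: {a,j} / ∅
  n6: {b,j,m} / ∅

Live sets:
  live n0: ∅→{b}
  live n1: {b}→{b}
  live n2: {b}→{b}
  live n3: ∅→{b}
  live n4: ∅→∅
  live n5: ∅→∅
  live n6: ∅→∅

Interfere edges:
  a — {b,j}
  b — {a,j,k,m}
  j — {a,b}
  k — {b}
  m — {b}

Colouring:
  lower bound: {a,b,j} mutually conflict ⇒ χ ≥ 3
  3-colouring: R0={b}  R1={a,k,m}  R2={j}
  χ = 3

Answer: 3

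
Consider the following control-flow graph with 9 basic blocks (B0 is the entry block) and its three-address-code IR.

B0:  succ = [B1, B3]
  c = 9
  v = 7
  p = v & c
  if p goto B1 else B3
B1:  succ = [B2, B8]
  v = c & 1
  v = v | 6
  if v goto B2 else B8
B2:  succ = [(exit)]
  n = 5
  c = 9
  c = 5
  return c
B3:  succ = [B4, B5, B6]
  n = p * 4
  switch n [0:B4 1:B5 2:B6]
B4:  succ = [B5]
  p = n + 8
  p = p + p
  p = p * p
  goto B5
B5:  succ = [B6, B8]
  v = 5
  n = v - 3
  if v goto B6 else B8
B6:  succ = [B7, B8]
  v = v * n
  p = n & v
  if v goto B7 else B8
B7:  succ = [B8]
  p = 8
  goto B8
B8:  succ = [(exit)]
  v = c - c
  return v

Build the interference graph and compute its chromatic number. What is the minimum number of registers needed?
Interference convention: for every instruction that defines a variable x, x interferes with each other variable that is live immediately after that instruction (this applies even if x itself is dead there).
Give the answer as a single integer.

Per-block:
  B0: {c,p,v} / ∅
  B1: {v} / {c}
  B2: {c,n} / ∅
  B3: {n} / {p}
  B4: {p} / {n}
  B5: {n,v} / ∅
  B6: {p,v} / {n,v}
  B7: {p} / ∅
  B8: {v} / {c}

Live sets:
  B0: in=∅ out={c,p,v}
  B1: in={c} out={c}
  B2: in=∅ out=∅
  B3: in={c,p,v} out={c,n,v}
  B4: in={c,n} out={c}
  B5: in={c} out={c,n,v}
  B6: in={c,n,v} out={c}
  B7: in={c} out={c}
  B8: in={c} out=∅

Interference:
  c: {n,p,v}
  n: {c,v}
  p: {c,v}
  v: {c,n,p}

Registers:
  {c,n,v} pairwise interfere (3-clique) ⇒ χ ≥ 3
  assign c→R0 n→R2 p→R2 v→R1 — no edge inside a register ⇒ χ ≤ 3
  χ = 3

Answer: 3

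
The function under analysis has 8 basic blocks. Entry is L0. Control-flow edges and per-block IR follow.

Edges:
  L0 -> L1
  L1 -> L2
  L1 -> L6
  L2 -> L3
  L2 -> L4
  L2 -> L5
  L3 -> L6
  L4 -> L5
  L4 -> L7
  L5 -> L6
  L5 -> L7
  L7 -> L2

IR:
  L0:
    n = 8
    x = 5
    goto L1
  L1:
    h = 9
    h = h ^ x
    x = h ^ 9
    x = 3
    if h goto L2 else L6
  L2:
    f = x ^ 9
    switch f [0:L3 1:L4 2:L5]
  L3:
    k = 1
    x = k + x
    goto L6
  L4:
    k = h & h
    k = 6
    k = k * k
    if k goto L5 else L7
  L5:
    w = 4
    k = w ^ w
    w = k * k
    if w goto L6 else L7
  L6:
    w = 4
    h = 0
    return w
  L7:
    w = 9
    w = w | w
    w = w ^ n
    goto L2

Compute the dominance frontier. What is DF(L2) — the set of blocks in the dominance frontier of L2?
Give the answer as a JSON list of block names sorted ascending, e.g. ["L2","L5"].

idom tree: L1←L0 L2←L1 L3←L2 L4←L2 L5←L2 L6←L1 L7←L2
Join-block Dom:
  L2: preds {L1,L7}: {L0,L1} ∩ {L0,L1,L2,L7} = {L0,L1}; idom=L1
  L5: preds {L2,L4}: {L0,L1,L2} ∩ {L0,L1,L2,L4} = {L0,L1,L2}; idom=L2
  L6: preds {L1,L3,L5}: {L0,L1} ∩ {L0,L1,L2,L3} ∩ {L0,L1,L2,L5} = {L0,L1}; idom=L1
  L7: preds {L4,L5}: {L0,L1,L2,L4} ∩ {L0,L1,L2,L5} = {L0,L1,L2}; idom=L2

Frontier:
  L2←L1: walk · to L1
  L2←L7: walk L7→L2 to L1
  L5←L2: walk · to L2
  L5←L4: walk L4 to L2
  L6←L1: walk · to L1
  L6←L3: walk L3→L2 to L1
  L6←L5: walk L5→L2 to L1
  L7←L4: walk L4 to L2
  L7←L5: walk L5 to L2
  L0: DF=∅
  L1: DF=∅
  L2: DF={L2,L6}
  L3: DF={L6}
  L4: DF={L5,L7}
  L5: DF={L6,L7}
  L6: DF=∅
  L7: DF={L2}

DF(L2) = ["L2", "L6"]

Answer: ["L2", "L6"]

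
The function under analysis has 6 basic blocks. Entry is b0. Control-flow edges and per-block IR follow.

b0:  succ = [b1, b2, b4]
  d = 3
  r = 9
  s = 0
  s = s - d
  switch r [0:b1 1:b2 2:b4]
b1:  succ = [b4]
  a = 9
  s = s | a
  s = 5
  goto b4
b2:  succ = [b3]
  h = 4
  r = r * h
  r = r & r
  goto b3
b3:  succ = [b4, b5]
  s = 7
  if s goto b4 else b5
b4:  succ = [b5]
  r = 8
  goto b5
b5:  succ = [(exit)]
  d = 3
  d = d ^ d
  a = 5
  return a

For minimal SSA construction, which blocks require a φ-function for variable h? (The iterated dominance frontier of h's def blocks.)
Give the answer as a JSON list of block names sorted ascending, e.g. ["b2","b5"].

idom tree: b1←b0 b2←b0 b3←b2 b4←b0 b5←b0
Dom at joins:
  b4: preds {b0,b1,b3}: {b0} ∩ {b0,b1} ∩ {b0,b2,b3} = {b0}; idom=b0
  b5: preds {b3,b4}: {b0,b2,b3} ∩ {b0,b4} = {b0}; idom=b0

Frontier:
  join b4 pred b0: · stop@b0
  join b4 pred b1: b1 stop@b0
  join b4 pred b3: b3→b2 stop@b0
  join b5 pred b3: b3→b2 stop@b0
  join b5 pred b4: b4 stop@b0
  b0: DF=∅
  b1: DF={b4}
  b2: DF={b4,b5}
  b3: DF={b4,b5}
  b4: DF={b5}
  b5: DF=∅

φ for h: defs {b2}
  DF⁺ = {b4,b5}

Answer: ["b4", "b5"]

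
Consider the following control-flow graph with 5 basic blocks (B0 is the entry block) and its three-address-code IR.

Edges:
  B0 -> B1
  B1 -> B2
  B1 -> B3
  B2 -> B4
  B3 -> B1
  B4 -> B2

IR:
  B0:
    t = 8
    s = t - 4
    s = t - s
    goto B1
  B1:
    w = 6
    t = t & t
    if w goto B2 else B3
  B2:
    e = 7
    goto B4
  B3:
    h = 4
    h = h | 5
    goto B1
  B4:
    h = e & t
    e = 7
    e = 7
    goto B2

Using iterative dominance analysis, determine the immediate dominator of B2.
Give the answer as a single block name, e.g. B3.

Answer: B1

Derivation:
idom tree: B1←B0 B2←B1 B3←B1 B4←B2
Join-block Dom:
  B1: preds {B0,B3}: {B0} ∩ {B0,B1,B3} = {B0}; idom=B0
  B2: preds {B1,B4}: {B0,B1} ∩ {B0,B1,B2,B4} = {B0,B1}; idom=B1

idom(B2) = B1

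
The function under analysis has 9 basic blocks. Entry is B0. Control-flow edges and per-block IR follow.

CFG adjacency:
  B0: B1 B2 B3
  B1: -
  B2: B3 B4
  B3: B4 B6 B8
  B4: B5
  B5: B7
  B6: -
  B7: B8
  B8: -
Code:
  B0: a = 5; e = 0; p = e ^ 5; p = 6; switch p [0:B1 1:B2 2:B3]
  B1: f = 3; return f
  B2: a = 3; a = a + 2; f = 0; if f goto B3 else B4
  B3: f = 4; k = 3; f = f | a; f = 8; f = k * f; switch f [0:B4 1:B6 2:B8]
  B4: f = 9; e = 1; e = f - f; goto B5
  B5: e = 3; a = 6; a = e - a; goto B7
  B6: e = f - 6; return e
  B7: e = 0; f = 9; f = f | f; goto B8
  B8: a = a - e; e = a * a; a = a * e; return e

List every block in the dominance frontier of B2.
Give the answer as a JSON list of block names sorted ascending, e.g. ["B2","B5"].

Answer: ["B3", "B4"]

Analysis:
idom tree: B1←B0 B2←B0 B3←B0 B4←B0 B5←B4 B6←B3 B7←B5 B8←B0
Join-block Dom:
  B3: preds {B0,B2}: {B0} ∩ {B0,B2} = {B0}; idom=B0
  B4: preds {B2,B3}: {B0,B2} ∩ {B0,B3} = {B0}; idom=B0
  B8: preds {B3,B7}: {B0,B3} ∩ {B0,B4,B5,B7} = {B0}; idom=B0

Frontier:
  join B3 pred B0: · stop@B0
  join B3 pred B2: B2 stop@B0
  join B4 pred B2: B2 stop@B0
  join B4 pred B3: B3 stop@B0
  join B8 pred B3: B3 stop@B0
  join B8 pred B7: B7→B5→B4 stop@B0
  DF(B0)=∅
  DF(B1)=∅
  DF(B2)={B3,B4}
  DF(B3)={B4,B8}
  DF(B4)={B8}
  DF(B5)={B8}
  DF(B6)=∅
  DF(B7)={B8}
  DF(B8)=∅

DF(B2) = ["B3", "B4"]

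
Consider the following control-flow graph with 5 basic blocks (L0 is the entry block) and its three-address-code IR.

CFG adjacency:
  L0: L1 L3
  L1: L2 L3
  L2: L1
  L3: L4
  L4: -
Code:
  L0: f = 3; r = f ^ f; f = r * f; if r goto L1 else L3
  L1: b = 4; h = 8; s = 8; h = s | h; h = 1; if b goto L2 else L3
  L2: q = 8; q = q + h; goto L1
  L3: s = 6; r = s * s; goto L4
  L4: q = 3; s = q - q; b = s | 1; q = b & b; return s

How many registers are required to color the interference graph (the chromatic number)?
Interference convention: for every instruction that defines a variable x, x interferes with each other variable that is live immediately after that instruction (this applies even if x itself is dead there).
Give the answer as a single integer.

Answer: 3

Analysis:
def/use:
  L0 def {f,r} use ∅
  L1 def {b,h,s} use ∅
  L2 def {q} use {h}
  L3 def {r,s} use ∅
  L4 def {b,q,s} use ∅

Backward fixpoint:
  L0: in=∅ out=∅
  L1: in=∅ out={h}
  L2: in={h} out=∅
  L3: in=∅ out=∅
  L4: in=∅ out=∅

Interference:
  b↔{h,s}
  f↔{r}
  h↔{b,q,s}
  q↔{h,s}
  r↔{f}
  s↔{b,h,q}

Chromatic number:
  lower bound: {b,h,s} mutually conflict ⇒ χ ≥ 3
  3-colouring: c0={f,h}  c1={r,s}  c2={b,q}
  χ = 3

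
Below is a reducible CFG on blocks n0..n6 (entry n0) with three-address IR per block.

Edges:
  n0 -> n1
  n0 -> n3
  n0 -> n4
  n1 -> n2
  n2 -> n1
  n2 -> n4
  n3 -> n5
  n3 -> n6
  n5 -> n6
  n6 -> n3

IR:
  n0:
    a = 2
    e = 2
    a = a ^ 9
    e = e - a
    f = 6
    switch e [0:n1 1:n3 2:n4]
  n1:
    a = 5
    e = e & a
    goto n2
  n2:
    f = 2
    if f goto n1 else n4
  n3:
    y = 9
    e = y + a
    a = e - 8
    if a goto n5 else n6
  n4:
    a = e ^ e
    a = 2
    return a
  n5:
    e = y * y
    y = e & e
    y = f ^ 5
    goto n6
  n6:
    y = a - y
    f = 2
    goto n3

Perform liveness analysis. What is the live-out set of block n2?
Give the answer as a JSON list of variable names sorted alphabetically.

Answer: ["e"]

Analysis:
def/use:
  n0: {a,e,f} / ∅
  n1: {a,e} / {e}
  n2: {f} / ∅
  n3: {a,e,y} / {a}
  n4: {a} / {e}
  n5: {e,y} / {f,y}
  n6: {f,y} / {a,y}

Backward fixpoint:
  live n0: ∅→{a,e,f}
  live n1: {e}→{e}
  live n2: {e}→{e}
  live n3: {a,f}→{a,f,y}
  live n4: {e}→∅
  live n5: {a,f,y}→{a,y}
  live n6: {a,y}→{a,f}

live-out(n2) = ["e"]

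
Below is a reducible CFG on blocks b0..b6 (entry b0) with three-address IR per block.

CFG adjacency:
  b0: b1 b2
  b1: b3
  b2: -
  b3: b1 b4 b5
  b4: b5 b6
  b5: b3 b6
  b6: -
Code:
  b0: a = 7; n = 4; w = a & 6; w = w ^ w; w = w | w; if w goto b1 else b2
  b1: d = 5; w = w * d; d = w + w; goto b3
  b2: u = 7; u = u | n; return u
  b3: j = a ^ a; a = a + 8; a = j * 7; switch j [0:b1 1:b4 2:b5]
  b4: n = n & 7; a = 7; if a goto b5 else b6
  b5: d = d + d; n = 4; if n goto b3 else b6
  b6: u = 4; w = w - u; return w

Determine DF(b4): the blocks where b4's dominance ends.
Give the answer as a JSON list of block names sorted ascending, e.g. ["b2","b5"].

idom tree: b1←b0 b2←b0 b3←b1 b4←b3 b5←b3 b6←b3
Dom∩ at merges:
  b1: preds {b0,b3}: {b0} ∩ {b0,b1,b3} = {b0}; idom=b0
  b3: preds {b1,b5}: {b0,b1} ∩ {b0,b1,b3,b5} = {b0,b1}; idom=b1
  b5: preds {b3,b4}: {b0,b1,b3} ∩ {b0,b1,b3,b4} = {b0,b1,b3}; idom=b3
  b6: preds {b4,b5}: {b0,b1,b3,b4} ∩ {b0,b1,b3,b5} = {b0,b1,b3}; idom=b3

Frontier:
  b1←b0: walk · to b0
  b1←b3: walk b3→b1 to b0
  b3←b1: walk · to b1
  b3←b5: walk b5→b3 to b1
  b5←b3: walk · to b3
  b5←b4: walk b4 to b3
  b6←b4: walk b4 to b3
  b6←b5: walk b5 to b3
  b0 → ∅
  b1 → {b1}
  b2 → ∅
  b3 → {b1,b3}
  b4 → {b5,b6}
  b5 → {b3,b6}
  b6 → ∅

DF(b4) = ["b5", "b6"]

Answer: ["b5", "b6"]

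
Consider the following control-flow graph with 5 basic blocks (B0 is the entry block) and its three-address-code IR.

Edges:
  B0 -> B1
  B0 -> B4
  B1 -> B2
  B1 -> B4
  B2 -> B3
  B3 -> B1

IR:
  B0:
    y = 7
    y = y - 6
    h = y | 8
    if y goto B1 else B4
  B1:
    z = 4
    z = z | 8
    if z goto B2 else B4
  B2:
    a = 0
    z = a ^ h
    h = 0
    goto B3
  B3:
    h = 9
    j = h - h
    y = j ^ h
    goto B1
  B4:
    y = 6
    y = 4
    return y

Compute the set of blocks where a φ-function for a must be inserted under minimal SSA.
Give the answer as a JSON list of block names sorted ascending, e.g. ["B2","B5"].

Answer: ["B1", "B4"]

Derivation:
idom tree: B1←B0 B2←B1 B3←B2 B4←B0
Dom at joins:
  B1: preds {B0,B3}: {B0} ∩ {B0,B1,B2,B3} = {B0}; idom=B0
  B4: preds {B0,B1}: {B0} ∩ {B0,B1} = {B0}; idom=B0

DF derivation:
  join B1 pred B0: · stop@B0
  join B1 pred B3: B3→B2→B1 stop@B0
  join B4 pred B0: · stop@B0
  join B4 pred B1: B1 stop@B0
  B0 → ∅
  B1 → {B1,B4}
  B2 → {B1}
  B3 → {B1}
  B4 → ∅

φ for a: defs {B2}
  DF⁺ = {B1,B4}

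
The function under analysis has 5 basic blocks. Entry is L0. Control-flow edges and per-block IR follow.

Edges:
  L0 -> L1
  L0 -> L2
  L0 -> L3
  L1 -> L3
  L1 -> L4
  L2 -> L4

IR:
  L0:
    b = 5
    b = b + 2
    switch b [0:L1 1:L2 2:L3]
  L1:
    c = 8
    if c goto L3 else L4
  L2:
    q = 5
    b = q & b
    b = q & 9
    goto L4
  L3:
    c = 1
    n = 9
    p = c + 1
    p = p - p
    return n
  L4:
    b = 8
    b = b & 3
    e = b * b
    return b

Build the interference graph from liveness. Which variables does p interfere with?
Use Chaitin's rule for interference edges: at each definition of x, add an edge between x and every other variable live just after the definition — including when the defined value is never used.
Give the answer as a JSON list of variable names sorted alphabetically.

Answer: ["n"]

Analysis:
Block summaries:
  L0: {b} / ∅
  L1: {c} / ∅
  L2: {b,q} / {b}
  L3: {c,n,p} / ∅
  L4: {b,e} / ∅

Backward fixpoint:
  L0 li=∅ lo={b}
  L1 li=∅ lo=∅
  L2 li={b} lo=∅
  L3 li=∅ lo=∅
  L4 li=∅ lo=∅

Interfere edges:
  b: {e,q}
  c: {n}
  e: {b}
  n: {c,p}
  p: {n}
  q: {b}

N(p) = ["n"]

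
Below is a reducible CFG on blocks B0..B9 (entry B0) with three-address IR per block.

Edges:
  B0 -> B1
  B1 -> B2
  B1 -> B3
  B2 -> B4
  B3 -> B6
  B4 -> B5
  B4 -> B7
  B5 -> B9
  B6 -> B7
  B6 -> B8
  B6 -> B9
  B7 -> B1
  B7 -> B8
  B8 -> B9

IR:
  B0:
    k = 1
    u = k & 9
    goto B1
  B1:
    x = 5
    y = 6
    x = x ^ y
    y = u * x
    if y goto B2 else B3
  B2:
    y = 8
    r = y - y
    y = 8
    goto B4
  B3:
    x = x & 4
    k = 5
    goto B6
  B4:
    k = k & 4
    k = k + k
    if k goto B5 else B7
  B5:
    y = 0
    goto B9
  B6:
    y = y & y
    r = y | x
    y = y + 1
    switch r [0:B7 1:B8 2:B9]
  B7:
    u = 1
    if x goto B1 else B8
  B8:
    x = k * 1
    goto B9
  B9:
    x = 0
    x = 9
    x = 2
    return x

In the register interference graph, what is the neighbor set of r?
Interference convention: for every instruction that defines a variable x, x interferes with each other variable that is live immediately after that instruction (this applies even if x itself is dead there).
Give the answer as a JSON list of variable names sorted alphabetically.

Answer: ["k", "x", "y"]

Analysis:
Block summaries:
  B0: def={k,u} ue=∅
  B1: def={x,y} ue={u}
  B2: def={r,y} ue=∅
  B3: def={k,x} ue={x}
  B4: def={k} ue={k}
  B5: def={y} ue=∅
  B6: def={r,y} ue={x,y}
  B7: def={u} ue={x}
  B8: def={x} ue={k}
  B9: def={x} ue=∅

Live sets:
  B0 li=∅ lo={k,u}
  B1 li={k,u} lo={k,x,y}
  B2 li={k,x} lo={k,x}
  B3 li={x,y} lo={k,x,y}
  B4 li={k,x} lo={k,x}
  B5 li=∅ lo=∅
  B6 li={k,x,y} lo={k,x}
  B7 li={k,x} lo={k,u}
  B8 li={k} lo=∅
  B9 li=∅ lo=∅

Interference:
  k — {r,u,x,y}
  r — {k,x,y}
  u — {k,x,y}
  x — {k,r,u,y}
  y — {k,r,u,x}

N(r) = ["k", "x", "y"]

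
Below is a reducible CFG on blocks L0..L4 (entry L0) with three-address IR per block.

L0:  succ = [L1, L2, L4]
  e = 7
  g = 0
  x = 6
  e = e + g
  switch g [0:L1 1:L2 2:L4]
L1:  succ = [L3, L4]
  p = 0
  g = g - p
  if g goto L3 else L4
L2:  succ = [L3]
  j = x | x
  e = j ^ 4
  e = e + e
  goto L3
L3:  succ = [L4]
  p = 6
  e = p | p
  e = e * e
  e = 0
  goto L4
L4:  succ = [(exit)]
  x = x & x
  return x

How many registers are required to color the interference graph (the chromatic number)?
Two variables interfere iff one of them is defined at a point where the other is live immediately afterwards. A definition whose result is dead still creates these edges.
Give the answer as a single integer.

Answer: 3

Derivation:
Block summaries:
  L0: def={e,g,x} ue=∅
  L1: def={g,p} ue={g}
  L2: def={e,j} ue={x}
  L3: def={e,p} ue=∅
  L4: def={x} ue={x}

Backward fixpoint:
  live L0: ∅→{g,x}
  live L1: {g,x}→{x}
  live L2: {x}→{x}
  live L3: {x}→{x}
  live L4: {x}→∅

Conflict graph:
  e — {g,x}
  g — {e,p,x}
  j — {x}
  p — {g,x}
  x — {e,g,j,p}

Registers:
  clique {e,g,x} ⇒ need ≥ 3
  3-colouring: c0={x}  c1={g,j}  c2={e,p}
  χ = 3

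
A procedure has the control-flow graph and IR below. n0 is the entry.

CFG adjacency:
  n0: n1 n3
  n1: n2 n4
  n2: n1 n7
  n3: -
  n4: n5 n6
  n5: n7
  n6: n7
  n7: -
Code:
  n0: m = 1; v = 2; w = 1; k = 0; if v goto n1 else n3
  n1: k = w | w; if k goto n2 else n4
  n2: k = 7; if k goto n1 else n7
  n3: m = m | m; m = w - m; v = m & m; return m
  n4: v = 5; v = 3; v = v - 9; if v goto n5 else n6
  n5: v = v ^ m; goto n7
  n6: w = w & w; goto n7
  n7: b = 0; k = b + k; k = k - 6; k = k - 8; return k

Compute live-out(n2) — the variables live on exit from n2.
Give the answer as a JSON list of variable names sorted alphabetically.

Block summaries:
  n0: {k,m,v,w} / ∅
  n1: {k} / {w}
  n2: {k} / ∅
  n3: {m,v} / {m,w}
  n4: {v} / ∅
  n5: {v} / {m,v}
  n6: {w} / {w}
  n7: {b,k} / {k}

Live sets:
  n0: in=∅ out={m,w}
  n1: in={m,w} out={k,m,w}
  n2: in={m,w} out={k,m,w}
  n3: in={m,w} out=∅
  n4: in={k,m,w} out={k,m,v,w}
  n5: in={k,m,v} out={k}
  n6: in={k,w} out={k}
  n7: in={k} out=∅

live-out(n2) = ["k", "m", "w"]

Answer: ["k", "m", "w"]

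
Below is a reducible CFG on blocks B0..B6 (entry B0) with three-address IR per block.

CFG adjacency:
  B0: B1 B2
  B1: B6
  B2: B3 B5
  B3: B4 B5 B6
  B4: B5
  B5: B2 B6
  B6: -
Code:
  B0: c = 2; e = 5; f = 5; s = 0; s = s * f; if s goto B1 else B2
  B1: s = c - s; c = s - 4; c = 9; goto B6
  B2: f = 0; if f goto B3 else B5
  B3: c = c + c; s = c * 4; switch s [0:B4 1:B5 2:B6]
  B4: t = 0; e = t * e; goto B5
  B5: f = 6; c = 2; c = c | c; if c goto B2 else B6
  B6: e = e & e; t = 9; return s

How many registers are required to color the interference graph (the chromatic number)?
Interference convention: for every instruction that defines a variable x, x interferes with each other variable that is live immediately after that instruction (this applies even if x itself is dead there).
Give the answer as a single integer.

Block summaries:
  B0: {c,e,f,s} / ∅
  B1: {c,s} / {c,s}
  B2: {f} / ∅
  B3: {c,s} / {c}
  B4: {e,t} / {e}
  B5: {c,f} / ∅
  B6: {e,t} / {e,s}

Live sets:
  live B0: ∅→{c,e,s}
  live B1: {c,e,s}→{e,s}
  live B2: {c,e,s}→{c,e,s}
  live B3: {c,e}→{e,s}
  live B4: {e,s}→{e,s}
  live B5: {e,s}→{c,e,s}
  live B6: {e,s}→∅

Conflict graph:
  c — {e,f,s}
  e — {c,f,s,t}
  f — {c,e,s}
  s — {c,e,f,t}
  t — {e,s}

Colouring:
  {c,e,f,s} pairwise interfere (4-clique) ⇒ χ ≥ 4
  assign c→r2 e→r0 f→r3 s→r1 t→r2 — no edge inside a register ⇒ χ ≤ 4
  χ = 4

Answer: 4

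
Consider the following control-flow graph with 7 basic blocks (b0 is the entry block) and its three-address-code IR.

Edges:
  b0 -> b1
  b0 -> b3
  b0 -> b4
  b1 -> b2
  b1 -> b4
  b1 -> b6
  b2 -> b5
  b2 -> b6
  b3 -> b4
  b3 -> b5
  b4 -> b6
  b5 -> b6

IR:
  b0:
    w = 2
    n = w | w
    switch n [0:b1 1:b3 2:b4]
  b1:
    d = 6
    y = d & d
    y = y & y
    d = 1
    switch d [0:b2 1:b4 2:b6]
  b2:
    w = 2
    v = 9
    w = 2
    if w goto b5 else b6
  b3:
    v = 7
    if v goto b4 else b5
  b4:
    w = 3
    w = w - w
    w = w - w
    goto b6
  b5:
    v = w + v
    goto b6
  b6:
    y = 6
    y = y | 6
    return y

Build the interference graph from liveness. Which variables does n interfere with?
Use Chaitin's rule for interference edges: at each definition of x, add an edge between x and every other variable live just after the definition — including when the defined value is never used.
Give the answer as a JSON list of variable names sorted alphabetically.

def/use:
  b0: {n,w} / ∅
  b1: {d,y} / ∅
  b2: {v,w} / ∅
  b3: {v} / ∅
  b4: {w} / ∅
  b5: {v} / {v,w}
  b6: {y} / ∅

Live sets:
  b0 li=∅ lo={w}
  b1 li=∅ lo=∅
  b2 li=∅ lo={v,w}
  b3 li={w} lo={v,w}
  b4 li=∅ lo=∅
  b5 li={v,w} lo=∅
  b6 li=∅ lo=∅

Conflict graph:
  d: ∅
  n: {w}
  v: {w}
  w: {n,v}
  y: ∅

N(n) = ["w"]

Answer: ["w"]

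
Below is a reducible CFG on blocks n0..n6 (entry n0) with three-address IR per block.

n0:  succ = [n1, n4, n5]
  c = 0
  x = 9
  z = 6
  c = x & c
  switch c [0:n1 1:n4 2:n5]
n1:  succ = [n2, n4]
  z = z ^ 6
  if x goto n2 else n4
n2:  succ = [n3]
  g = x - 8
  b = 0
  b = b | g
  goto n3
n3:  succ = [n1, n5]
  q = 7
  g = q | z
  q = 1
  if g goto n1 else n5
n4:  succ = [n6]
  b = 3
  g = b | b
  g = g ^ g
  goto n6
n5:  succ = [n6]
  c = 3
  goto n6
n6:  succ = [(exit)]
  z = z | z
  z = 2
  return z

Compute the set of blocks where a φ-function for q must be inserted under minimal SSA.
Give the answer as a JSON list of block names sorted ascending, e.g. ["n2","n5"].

idom tree: n1←n0 n2←n1 n3←n2 n4←n0 n5←n0 n6←n0
Dom at joins:
  n1: preds {n0,n3}: {n0} ∩ {n0,n1,n2,n3} = {n0}; idom=n0
  n4: preds {n0,n1}: {n0} ∩ {n0,n1} = {n0}; idom=n0
  n5: preds {n0,n3}: {n0} ∩ {n0,n1,n2,n3} = {n0}; idom=n0
  n6: preds {n4,n5}: {n0,n4} ∩ {n0,n5} = {n0}; idom=n0

DF derivation:
  join n1 pred n0: · stop@n0
  join n1 pred n3: n3→n2→n1 stop@n0
  join n4 pred n0: · stop@n0
  join n4 pred n1: n1 stop@n0
  join n5 pred n0: · stop@n0
  join n5 pred n3: n3→n2→n1 stop@n0
  join n6 pred n4: n4 stop@n0
  join n6 pred n5: n5 stop@n0
  n0 → ∅
  n1 → {n1,n4,n5}
  n2 → {n1,n5}
  n3 → {n1,n5}
  n4 → {n6}
  n5 → {n6}
  n6 → ∅

φ for q: defs {n3}
  DF⁺ = {n1,n4,n5,n6}

Answer: ["n1", "n4", "n5", "n6"]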